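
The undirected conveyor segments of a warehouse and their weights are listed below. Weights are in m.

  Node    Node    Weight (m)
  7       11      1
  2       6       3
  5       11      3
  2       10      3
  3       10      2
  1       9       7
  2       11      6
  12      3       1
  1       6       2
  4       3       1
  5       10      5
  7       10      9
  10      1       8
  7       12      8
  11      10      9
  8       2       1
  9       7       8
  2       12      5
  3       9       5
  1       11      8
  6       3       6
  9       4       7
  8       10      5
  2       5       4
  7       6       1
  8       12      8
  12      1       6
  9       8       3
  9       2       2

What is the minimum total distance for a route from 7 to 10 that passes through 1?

11 m

Shortest 7→1: 7 → 6 → 1 = 3
Best 1 to 10: 1 → 10 costing 8
Total via 1: 3 + 8 = 11 m.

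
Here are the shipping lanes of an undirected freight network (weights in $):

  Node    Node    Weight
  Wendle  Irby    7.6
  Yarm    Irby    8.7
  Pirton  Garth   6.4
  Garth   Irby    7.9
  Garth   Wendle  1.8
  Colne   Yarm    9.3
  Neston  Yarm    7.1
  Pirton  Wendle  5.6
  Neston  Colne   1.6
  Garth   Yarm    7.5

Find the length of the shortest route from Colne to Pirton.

Candidate routes:
Colne–Yarm–Garth–Pirton: 9.3+7.5+6.4 = 23.2
Colne–Neston–Yarm–Garth–Pirton: 1.6+7.1+7.5+6.4 = 22.6
The minimum is $22.6 via Colne–Neston–Yarm–Garth–Pirton.

$22.6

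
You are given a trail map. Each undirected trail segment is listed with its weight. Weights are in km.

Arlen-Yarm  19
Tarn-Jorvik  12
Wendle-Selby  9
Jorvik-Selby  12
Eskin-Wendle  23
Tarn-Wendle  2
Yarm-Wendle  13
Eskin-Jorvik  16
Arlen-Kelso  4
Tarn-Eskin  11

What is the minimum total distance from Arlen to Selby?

Enumerating some paths:
Arlen → Yarm → Wendle → Tarn → Eskin → Jorvik → Selby: 19+13+2+11+16+12 = 73
Arlen → Yarm → Wendle → Tarn → Jorvik → Selby: 19+13+2+12+12 = 58
Arlen → Yarm → Wendle → Selby: 19+13+9 = 41
Arlen → Yarm → Wendle → Eskin → Jorvik → Selby: 19+13+23+16+12 = 83
Cheapest is Arlen → Yarm → Wendle → Selby at 41 km.

41 km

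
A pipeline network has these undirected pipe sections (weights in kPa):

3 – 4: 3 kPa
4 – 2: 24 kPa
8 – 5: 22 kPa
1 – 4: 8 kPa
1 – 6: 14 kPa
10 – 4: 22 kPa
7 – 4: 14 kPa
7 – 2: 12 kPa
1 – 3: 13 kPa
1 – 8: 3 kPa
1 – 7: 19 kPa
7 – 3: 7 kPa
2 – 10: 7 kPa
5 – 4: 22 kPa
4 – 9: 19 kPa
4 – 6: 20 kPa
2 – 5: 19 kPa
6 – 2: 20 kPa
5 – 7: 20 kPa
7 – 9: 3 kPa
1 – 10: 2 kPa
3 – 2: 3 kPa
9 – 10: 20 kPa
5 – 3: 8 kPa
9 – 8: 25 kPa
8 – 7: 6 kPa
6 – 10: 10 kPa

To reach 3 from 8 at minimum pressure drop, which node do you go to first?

Compare a few routes:
8–7–3: 6+7 = 13
8–1–4–3: 3+8+3 = 14
The minimum is 13 kPa via 8–7–3.
So from 8 the first move is to 7.

7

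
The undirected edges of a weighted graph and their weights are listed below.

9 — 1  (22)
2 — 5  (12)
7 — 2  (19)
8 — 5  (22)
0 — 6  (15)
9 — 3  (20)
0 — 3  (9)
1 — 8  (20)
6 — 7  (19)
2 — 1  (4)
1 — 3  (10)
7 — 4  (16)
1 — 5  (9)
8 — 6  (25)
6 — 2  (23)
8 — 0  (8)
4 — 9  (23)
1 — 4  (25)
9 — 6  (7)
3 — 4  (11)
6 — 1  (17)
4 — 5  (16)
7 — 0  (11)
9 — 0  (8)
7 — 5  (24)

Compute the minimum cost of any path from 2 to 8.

Candidate routes:
2 → 1 → 8: 4+20 = 24
2 → 1 → 3 → 0 → 8: 4+10+9+8 = 31
2 → 5 → 8: 12+22 = 34
The minimum is 24 via 2 → 1 → 8.

24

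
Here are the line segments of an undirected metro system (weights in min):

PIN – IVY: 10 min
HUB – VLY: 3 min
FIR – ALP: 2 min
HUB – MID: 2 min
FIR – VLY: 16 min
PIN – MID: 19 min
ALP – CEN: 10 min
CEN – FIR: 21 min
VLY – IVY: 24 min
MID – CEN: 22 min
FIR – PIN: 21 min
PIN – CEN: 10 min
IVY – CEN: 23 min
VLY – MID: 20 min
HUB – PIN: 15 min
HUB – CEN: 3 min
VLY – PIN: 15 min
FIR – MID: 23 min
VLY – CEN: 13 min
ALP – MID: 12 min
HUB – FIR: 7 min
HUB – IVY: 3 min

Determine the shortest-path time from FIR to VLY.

Running Dijkstra from FIR:
FIR: 0
ALP: 2  (via FIR)
HUB: 7  (via FIR)
MID: 9  (via HUB)
VLY: 10  (via HUB)
Shortest route: FIR → HUB → VLY = 10 min.

10 min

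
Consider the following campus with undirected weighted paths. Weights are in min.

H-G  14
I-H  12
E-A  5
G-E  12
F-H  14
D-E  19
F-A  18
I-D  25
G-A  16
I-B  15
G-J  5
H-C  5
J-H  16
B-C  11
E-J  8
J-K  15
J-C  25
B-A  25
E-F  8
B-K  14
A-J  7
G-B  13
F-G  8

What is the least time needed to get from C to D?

42 min

Candidate routes:
C - H - I - D: 5+12+25 = 42
C - H - F - E - D: 5+14+8+19 = 46
C - H - J - E - D: 5+16+8+19 = 48
The minimum is 42 min via C - H - I - D.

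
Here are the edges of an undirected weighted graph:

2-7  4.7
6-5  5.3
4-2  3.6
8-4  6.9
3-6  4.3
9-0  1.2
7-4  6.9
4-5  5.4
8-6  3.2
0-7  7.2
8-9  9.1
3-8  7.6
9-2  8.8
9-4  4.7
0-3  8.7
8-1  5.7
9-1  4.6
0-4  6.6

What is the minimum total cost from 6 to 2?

13.7

Compare a few routes:
6–5–4–2: 5.3+5.4+3.6 = 14.3
6–8–4–2: 3.2+6.9+3.6 = 13.7
The minimum is 13.7 via 6–8–4–2.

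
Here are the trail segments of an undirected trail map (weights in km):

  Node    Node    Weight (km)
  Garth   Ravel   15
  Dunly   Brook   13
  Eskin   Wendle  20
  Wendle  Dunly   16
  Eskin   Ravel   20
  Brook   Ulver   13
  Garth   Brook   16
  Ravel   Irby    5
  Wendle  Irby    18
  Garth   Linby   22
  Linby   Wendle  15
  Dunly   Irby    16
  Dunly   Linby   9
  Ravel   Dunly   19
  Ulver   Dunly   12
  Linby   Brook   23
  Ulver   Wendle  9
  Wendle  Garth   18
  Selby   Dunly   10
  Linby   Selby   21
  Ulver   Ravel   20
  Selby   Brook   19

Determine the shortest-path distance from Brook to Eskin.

42 km

Running Dijkstra from Brook:
Brook: 0
Ulver: 13  (via Brook)
Dunly: 13  (via Brook)
Garth: 16  (via Brook)
Selby: 19  (via Brook)
Wendle: 22  (via Ulver)
Linby: 22  (via Dunly)
Irby: 29  (via Dunly)
Ravel: 31  (via Garth)
Eskin: 42  (via Wendle)
Shortest route: Brook–Ulver–Wendle–Eskin = 42 km.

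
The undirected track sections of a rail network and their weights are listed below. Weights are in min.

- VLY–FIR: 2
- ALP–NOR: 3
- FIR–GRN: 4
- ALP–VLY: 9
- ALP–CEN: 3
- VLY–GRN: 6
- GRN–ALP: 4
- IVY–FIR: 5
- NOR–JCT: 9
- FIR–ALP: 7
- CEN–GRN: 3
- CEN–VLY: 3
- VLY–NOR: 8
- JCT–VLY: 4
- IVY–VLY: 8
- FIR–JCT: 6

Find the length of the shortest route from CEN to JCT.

Enumerating some paths:
CEN → VLY → JCT: 3+4 = 7
CEN → VLY → FIR → JCT: 3+2+6 = 11
The minimum is 7 min via CEN → VLY → JCT.

7 min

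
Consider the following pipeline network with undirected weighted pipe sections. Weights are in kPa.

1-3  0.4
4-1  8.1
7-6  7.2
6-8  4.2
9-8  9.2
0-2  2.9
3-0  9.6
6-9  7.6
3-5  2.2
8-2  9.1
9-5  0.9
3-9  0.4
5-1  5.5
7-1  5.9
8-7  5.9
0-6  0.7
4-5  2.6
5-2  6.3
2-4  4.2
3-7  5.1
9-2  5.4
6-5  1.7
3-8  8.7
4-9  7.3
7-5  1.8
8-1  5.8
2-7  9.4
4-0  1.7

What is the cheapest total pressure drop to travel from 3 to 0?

Settle nodes by increasing distance from 3:
3: 0
1: 0.4  (via 3)
9: 0.4  (via 3)
5: 1.3  (via 9)
6: 3  (via 5)
7: 3.1  (via 5)
0: 3.7  (via 6)
Shortest route: 3 → 9 → 5 → 6 → 0 = 3.7 kPa.

3.7 kPa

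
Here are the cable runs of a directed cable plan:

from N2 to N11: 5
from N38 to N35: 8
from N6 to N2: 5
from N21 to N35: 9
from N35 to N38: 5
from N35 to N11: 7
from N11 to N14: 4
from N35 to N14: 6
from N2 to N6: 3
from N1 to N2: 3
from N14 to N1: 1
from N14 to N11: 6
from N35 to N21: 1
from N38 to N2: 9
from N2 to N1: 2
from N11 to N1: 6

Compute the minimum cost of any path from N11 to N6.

11

Shortest distances from N11:
N11: 0
N14: 4  (via N11)
N1: 5  (via N14)
N2: 8  (via N1)
N6: 11  (via N2)
Shortest route: N11–N14–N1–N2–N6 = 11.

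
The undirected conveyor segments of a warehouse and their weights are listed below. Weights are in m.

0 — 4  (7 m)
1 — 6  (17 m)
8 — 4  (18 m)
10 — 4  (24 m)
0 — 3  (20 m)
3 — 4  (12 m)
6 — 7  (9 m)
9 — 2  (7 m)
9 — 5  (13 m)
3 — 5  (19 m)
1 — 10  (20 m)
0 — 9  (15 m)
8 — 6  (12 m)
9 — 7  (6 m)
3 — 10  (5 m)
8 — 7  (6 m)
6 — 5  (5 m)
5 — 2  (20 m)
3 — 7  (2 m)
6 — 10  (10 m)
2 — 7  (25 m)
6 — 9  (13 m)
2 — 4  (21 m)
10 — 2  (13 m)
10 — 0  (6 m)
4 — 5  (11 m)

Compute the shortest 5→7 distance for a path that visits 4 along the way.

25 m

Best 5 to 4: 5 → 4 costing 11
Shortest 4→7: 4 → 3 → 7 = 14
Total via 4: 11 + 14 = 25 m.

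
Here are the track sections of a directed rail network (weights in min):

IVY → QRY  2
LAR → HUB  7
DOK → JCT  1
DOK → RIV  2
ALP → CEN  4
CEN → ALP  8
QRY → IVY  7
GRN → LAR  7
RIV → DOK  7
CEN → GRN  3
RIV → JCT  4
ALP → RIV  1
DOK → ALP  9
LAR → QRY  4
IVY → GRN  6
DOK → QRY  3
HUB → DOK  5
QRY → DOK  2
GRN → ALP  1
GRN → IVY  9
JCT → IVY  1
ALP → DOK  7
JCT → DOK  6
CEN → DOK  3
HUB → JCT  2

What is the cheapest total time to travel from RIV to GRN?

11 min

Running Dijkstra from RIV:
RIV: 0
JCT: 4  (via RIV)
IVY: 5  (via JCT)
DOK: 7  (via RIV)
QRY: 7  (via IVY)
GRN: 11  (via IVY)
Shortest route: RIV–JCT–IVY–GRN = 11 min.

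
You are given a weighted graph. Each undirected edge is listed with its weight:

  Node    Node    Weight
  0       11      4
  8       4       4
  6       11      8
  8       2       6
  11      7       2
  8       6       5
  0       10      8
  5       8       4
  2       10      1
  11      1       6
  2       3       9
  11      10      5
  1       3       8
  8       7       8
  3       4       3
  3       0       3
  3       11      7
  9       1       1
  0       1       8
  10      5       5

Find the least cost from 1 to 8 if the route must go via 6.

19

Best 1 to 6: 1–11–6 costing 14
Shortest 6→8: 6–8 = 5
Total via 6: 14 + 5 = 19.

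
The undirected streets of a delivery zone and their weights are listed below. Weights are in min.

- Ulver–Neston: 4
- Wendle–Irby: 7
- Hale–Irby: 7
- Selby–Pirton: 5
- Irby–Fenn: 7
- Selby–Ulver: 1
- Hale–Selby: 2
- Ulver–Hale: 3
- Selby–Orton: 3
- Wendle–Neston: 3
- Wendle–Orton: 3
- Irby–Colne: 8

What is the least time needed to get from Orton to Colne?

Enumerating some paths:
Orton → Wendle → Irby → Colne: 3+7+8 = 18
Orton → Selby → Hale → Irby → Colne: 3+2+7+8 = 20
Orton → Selby → Ulver → Hale → Irby → Colne: 3+1+3+7+8 = 22
Cheapest is Orton → Wendle → Irby → Colne at 18 min.

18 min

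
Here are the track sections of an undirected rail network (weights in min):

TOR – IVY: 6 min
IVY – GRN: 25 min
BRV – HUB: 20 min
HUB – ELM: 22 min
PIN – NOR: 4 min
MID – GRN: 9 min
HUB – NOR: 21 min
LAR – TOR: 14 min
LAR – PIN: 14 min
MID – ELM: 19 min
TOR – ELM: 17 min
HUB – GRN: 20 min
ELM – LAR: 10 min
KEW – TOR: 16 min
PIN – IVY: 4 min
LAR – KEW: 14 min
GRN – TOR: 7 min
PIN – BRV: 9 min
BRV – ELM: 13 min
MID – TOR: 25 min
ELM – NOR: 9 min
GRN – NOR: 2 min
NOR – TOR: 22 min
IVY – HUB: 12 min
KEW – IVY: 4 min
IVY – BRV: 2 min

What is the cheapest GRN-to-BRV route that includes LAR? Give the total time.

40 min

Best GRN to LAR: GRN–NOR–PIN–LAR costing 20
Best LAR to BRV: LAR–KEW–IVY–BRV costing 20
Total via LAR: 20 + 20 = 40 min.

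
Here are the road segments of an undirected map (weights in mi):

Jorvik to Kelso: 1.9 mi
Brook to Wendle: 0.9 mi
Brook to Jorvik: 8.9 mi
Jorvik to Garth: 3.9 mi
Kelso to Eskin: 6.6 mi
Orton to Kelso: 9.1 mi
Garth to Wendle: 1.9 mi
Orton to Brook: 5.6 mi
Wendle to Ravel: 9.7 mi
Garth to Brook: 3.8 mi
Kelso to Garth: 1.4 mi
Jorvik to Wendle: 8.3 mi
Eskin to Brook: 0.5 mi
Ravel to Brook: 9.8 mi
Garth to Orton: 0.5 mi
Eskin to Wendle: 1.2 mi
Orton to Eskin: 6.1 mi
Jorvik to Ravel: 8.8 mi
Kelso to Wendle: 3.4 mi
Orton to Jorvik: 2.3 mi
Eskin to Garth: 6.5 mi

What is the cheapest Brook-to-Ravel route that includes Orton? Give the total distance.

14.4 mi

Best Brook to Orton: Brook → Wendle → Garth → Orton costing 3.3
Best Orton to Ravel: Orton → Jorvik → Ravel costing 11.1
Total via Orton: 3.3 + 11.1 = 14.4 mi.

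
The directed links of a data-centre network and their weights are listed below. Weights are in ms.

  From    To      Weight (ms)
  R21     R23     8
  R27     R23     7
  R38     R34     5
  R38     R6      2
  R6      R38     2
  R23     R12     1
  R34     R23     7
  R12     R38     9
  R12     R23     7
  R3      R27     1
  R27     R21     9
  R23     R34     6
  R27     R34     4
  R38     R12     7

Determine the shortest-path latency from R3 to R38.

18 ms

Running Dijkstra from R3:
R3: 0
R27: 1  (via R3)
R34: 5  (via R27)
R23: 8  (via R27)
R12: 9  (via R23)
R21: 10  (via R27)
R38: 18  (via R12)
Shortest route: R3 → R27 → R23 → R12 → R38 = 18 ms.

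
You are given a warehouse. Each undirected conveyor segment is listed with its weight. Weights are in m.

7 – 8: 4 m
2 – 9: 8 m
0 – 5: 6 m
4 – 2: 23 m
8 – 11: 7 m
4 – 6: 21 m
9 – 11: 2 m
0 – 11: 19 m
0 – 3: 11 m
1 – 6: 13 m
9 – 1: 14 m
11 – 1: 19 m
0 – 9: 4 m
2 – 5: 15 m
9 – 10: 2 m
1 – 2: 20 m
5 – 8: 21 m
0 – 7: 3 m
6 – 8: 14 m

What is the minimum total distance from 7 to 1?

21 m

Shortest distances from 7:
7: 0
0: 3  (via 7)
8: 4  (via 7)
9: 7  (via 0)
5: 9  (via 0)
10: 9  (via 9)
11: 9  (via 9)
3: 14  (via 0)
2: 15  (via 9)
6: 18  (via 8)
1: 21  (via 9)
Shortest route: 7–0–9–1 = 21 m.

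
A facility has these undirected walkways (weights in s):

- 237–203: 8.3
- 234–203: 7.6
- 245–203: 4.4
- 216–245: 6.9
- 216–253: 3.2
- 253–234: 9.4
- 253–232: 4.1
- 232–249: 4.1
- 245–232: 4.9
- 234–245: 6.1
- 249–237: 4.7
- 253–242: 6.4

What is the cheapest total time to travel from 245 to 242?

15.4 s

Running Dijkstra from 245:
245: 0
203: 4.4  (via 245)
232: 4.9  (via 245)
234: 6.1  (via 245)
216: 6.9  (via 245)
253: 9  (via 232)
249: 9  (via 232)
237: 12.7  (via 203)
242: 15.4  (via 253)
Shortest route: 245 → 232 → 253 → 242 = 15.4 s.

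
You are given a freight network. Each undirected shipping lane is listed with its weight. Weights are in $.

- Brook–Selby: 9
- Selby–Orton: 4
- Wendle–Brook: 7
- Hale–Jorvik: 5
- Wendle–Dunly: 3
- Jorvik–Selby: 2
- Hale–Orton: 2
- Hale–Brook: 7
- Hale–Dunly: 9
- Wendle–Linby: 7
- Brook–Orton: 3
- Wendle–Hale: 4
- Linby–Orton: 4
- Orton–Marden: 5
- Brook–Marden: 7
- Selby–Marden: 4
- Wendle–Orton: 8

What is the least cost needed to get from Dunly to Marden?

Running Dijkstra from Dunly:
Dunly: 0
Wendle: 3  (via Dunly)
Hale: 7  (via Wendle)
Orton: 9  (via Hale)
Linby: 10  (via Wendle)
Brook: 10  (via Wendle)
Jorvik: 12  (via Hale)
Selby: 13  (via Orton)
Marden: 14  (via Orton)
Shortest route: Dunly → Wendle → Hale → Orton → Marden = $14.

$14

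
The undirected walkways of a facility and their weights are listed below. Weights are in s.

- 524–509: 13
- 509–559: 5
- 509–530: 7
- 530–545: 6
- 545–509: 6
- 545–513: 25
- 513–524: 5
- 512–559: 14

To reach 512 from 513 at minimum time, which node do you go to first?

524

Enumerating some paths:
513 - 545 - 509 - 559 - 512: 25+6+5+14 = 50
513 - 524 - 509 - 559 - 512: 5+13+5+14 = 37
513 - 545 - 530 - 509 - 559 - 512: 25+6+7+5+14 = 57
The minimum is 37 s via 513 - 524 - 509 - 559 - 512.
So from 513 the first move is to 524.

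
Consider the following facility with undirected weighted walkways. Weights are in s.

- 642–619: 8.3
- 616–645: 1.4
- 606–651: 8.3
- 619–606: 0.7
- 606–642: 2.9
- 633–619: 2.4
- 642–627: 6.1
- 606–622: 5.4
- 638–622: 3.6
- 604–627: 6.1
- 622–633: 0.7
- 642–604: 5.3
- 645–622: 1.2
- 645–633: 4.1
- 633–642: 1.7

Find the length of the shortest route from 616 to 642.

Shortest distances from 616:
616: 0
645: 1.4  (via 616)
622: 2.6  (via 645)
633: 3.3  (via 622)
642: 5  (via 633)
Shortest route: 616 → 645 → 622 → 633 → 642 = 5 s.

5 s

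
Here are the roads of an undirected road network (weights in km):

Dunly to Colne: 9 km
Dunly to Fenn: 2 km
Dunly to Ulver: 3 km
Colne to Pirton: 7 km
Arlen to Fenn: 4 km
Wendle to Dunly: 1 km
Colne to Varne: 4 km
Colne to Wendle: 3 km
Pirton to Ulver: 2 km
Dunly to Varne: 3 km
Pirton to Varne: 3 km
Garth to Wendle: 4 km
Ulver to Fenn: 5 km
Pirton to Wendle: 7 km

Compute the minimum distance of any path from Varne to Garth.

8 km

Shortest distances from Varne:
Varne: 0
Dunly: 3  (via Varne)
Pirton: 3  (via Varne)
Colne: 4  (via Varne)
Wendle: 4  (via Dunly)
Fenn: 5  (via Dunly)
Ulver: 5  (via Pirton)
Garth: 8  (via Wendle)
Shortest route: Varne–Dunly–Wendle–Garth = 8 km.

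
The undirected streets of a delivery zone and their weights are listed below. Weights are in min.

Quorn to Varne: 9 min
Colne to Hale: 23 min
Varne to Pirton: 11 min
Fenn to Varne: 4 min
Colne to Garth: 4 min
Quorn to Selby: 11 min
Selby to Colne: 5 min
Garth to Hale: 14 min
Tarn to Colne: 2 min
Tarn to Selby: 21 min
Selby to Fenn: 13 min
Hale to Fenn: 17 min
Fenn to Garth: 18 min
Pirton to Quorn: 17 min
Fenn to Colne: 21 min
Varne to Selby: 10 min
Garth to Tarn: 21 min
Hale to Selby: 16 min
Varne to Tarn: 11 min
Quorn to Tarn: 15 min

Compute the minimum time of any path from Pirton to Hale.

Enumerating some paths:
Pirton - Varne - Selby - Hale: 11+10+16 = 37
Pirton - Varne - Fenn - Hale: 11+4+17 = 32
The minimum is 32 min via Pirton - Varne - Fenn - Hale.

32 min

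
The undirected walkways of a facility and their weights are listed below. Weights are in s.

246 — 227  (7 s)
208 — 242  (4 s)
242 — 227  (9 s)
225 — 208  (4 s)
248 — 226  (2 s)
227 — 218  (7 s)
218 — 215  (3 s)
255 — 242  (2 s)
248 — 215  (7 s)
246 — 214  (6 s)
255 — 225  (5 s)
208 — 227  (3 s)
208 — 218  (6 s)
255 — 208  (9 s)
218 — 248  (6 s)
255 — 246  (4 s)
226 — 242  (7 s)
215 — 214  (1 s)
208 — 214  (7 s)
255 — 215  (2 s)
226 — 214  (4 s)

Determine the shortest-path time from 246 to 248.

Shortest distances from 246:
246: 0
255: 4  (via 246)
214: 6  (via 246)
215: 6  (via 255)
242: 6  (via 255)
227: 7  (via 246)
225: 9  (via 255)
218: 9  (via 215)
208: 10  (via 242)
226: 10  (via 214)
248: 12  (via 226)
Shortest route: 246 → 214 → 226 → 248 = 12 s.

12 s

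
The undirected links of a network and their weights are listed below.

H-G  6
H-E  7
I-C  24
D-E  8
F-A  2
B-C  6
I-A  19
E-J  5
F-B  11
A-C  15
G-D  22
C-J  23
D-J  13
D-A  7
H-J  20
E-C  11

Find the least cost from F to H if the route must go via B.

Best F to B: F–B costing 11
Best B to H: B–C–E–H costing 24
Total via B: 11 + 24 = 35.

35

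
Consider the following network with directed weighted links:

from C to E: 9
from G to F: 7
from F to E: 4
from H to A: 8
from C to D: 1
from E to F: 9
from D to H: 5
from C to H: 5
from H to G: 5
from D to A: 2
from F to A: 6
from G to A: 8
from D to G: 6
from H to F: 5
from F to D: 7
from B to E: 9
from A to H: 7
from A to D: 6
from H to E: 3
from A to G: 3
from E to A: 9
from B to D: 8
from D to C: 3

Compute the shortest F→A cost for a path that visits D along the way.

Best F to D: F → D costing 7
Best D to A: D → A costing 2
Total via D: 7 + 2 = 9.

9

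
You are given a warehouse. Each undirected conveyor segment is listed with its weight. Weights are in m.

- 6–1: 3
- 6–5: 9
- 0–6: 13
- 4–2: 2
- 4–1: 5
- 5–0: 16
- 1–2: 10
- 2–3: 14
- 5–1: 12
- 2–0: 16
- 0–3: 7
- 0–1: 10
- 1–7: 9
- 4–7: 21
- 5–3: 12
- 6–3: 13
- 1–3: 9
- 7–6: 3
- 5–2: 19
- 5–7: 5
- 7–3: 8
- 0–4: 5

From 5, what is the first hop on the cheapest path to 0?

Candidate routes:
5 → 7 → 3 → 0: 5+8+7 = 20
5 → 0: 16 = 16
5 → 7 → 6 → 0: 5+3+13 = 21
5 → 3 → 0: 12+7 = 19
The minimum is 16 m via 5 → 0.
So from 5 the first move is to 0.

0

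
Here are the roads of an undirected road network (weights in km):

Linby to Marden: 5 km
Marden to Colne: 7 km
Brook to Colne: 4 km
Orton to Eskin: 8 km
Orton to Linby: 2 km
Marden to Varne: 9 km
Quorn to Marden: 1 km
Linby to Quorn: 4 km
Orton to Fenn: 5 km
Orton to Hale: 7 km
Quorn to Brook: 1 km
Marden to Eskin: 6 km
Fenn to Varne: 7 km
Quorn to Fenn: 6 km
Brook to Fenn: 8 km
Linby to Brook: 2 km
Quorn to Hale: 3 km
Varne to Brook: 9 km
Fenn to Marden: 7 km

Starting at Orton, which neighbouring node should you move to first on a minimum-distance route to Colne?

Candidate routes:
Orton–Linby–Brook–Colne: 2+2+4 = 8
Orton–Linby–Quorn–Brook–Colne: 2+4+1+4 = 11
Orton–Linby–Marden–Quorn–Brook–Colne: 2+5+1+1+4 = 13
Orton–Linby–Brook–Quorn–Marden–Colne: 2+2+1+1+7 = 13
Cheapest is Orton–Linby–Brook–Colne at 8 km.
So from Orton the first move is to Linby.

Linby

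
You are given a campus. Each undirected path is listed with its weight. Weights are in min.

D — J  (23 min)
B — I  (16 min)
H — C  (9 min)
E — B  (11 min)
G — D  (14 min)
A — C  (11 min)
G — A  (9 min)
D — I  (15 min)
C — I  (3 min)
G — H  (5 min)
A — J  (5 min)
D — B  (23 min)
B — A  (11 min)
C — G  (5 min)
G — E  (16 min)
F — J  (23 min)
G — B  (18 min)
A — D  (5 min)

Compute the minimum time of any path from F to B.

39 min

Settle nodes by increasing distance from F:
F: 0
J: 23  (via F)
A: 28  (via J)
D: 33  (via A)
G: 37  (via A)
B: 39  (via A)
Shortest route: F–J–A–B = 39 min.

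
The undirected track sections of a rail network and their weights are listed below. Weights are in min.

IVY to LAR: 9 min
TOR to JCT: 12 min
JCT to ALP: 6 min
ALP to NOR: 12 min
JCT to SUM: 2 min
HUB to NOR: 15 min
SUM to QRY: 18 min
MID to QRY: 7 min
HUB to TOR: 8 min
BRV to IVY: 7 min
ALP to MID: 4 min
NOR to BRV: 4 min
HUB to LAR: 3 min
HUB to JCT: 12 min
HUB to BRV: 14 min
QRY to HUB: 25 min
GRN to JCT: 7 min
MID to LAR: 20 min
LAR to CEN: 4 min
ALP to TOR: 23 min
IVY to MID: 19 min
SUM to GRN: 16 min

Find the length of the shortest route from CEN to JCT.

19 min

Enumerating some paths:
CEN → LAR → MID → ALP → JCT: 4+20+4+6 = 34
CEN → LAR → HUB → TOR → JCT: 4+3+8+12 = 27
CEN → LAR → HUB → JCT: 4+3+12 = 19
CEN → LAR → HUB → NOR → ALP → JCT: 4+3+15+12+6 = 40
The minimum is 19 min via CEN → LAR → HUB → JCT.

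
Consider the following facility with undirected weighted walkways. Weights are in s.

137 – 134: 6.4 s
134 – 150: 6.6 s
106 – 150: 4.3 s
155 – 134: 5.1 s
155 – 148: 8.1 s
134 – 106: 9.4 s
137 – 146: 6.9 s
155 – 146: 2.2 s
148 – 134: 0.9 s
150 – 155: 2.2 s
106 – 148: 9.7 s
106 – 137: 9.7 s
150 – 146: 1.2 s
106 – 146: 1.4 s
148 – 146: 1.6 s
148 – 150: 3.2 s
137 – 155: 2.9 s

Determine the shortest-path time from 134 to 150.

3.7 s

Settle nodes by increasing distance from 134:
134: 0
148: 0.9  (via 134)
146: 2.5  (via 148)
150: 3.7  (via 146)
Shortest route: 134–148–146–150 = 3.7 s.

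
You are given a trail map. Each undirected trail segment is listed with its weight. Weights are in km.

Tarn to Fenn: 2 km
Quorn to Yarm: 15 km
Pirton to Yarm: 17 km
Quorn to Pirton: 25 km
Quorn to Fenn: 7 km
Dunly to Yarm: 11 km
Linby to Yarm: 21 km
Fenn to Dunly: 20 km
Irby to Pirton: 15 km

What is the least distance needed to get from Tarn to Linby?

Shortest distances from Tarn:
Tarn: 0
Fenn: 2  (via Tarn)
Quorn: 9  (via Fenn)
Dunly: 22  (via Fenn)
Yarm: 24  (via Quorn)
Pirton: 34  (via Quorn)
Linby: 45  (via Yarm)
Shortest route: Tarn–Fenn–Quorn–Yarm–Linby = 45 km.

45 km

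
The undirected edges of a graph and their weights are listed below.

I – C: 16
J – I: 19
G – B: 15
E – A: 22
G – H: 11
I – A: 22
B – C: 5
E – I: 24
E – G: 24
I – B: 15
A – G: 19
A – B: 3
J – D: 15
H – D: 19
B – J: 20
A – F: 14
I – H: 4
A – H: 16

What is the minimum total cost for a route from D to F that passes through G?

62

Shortest D→G: D–H–G = 30
Best G to F: G–B–A–F costing 32
Total via G: 30 + 32 = 62.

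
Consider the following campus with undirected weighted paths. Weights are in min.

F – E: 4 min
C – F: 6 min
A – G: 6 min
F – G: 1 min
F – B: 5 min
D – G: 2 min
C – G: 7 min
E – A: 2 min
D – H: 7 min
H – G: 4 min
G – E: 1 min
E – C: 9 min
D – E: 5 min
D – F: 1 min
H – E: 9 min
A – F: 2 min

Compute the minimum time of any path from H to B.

10 min

Candidate routes:
H - D - F - B: 7+1+5 = 13
H - G - F - B: 4+1+5 = 10
H - G - D - F - B: 4+2+1+5 = 12
H - G - E - F - B: 4+1+4+5 = 14
Cheapest is H - G - F - B at 10 min.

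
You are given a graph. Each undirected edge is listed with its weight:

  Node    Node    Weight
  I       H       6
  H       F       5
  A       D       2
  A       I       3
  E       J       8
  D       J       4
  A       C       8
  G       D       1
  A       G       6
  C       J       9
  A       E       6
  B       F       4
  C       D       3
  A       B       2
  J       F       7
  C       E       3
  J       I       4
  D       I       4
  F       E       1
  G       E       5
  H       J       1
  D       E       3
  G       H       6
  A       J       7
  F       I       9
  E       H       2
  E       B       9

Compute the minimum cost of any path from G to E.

Settle nodes by increasing distance from G:
G: 0
D: 1  (via G)
A: 3  (via D)
C: 4  (via D)
E: 4  (via D)
Shortest route: G–D–E = 4.

4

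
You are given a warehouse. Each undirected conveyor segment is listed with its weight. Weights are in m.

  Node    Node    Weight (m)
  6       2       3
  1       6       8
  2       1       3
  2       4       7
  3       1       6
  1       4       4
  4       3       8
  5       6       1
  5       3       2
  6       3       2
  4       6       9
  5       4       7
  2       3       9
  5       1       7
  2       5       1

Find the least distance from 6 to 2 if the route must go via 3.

5 m

Shortest 6→3: 6 → 3 = 2
Best 3 to 2: 3 → 5 → 2 costing 3
Total via 3: 2 + 3 = 5 m.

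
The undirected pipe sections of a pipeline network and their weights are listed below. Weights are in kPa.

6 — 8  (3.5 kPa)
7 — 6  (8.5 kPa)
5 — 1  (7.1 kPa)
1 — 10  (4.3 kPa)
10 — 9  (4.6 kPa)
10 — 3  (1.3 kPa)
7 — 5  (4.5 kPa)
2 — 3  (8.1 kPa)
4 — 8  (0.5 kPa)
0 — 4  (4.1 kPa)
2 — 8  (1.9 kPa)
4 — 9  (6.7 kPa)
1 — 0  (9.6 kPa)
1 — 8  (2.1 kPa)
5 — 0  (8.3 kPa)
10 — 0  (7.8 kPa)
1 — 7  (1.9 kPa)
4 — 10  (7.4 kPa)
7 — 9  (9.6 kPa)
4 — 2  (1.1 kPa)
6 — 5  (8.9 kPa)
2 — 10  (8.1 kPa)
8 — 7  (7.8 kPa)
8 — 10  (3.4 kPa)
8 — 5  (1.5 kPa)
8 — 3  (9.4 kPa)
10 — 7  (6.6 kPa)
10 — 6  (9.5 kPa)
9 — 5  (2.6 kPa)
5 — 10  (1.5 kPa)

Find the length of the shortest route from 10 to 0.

7.6 kPa

Running Dijkstra from 10:
10: 0
3: 1.3  (via 10)
5: 1.5  (via 10)
8: 3  (via 5)
4: 3.5  (via 8)
9: 4.1  (via 5)
1: 4.3  (via 10)
2: 4.6  (via 4)
7: 6  (via 5)
6: 6.5  (via 8)
0: 7.6  (via 4)
Shortest route: 10 → 5 → 8 → 4 → 0 = 7.6 kPa.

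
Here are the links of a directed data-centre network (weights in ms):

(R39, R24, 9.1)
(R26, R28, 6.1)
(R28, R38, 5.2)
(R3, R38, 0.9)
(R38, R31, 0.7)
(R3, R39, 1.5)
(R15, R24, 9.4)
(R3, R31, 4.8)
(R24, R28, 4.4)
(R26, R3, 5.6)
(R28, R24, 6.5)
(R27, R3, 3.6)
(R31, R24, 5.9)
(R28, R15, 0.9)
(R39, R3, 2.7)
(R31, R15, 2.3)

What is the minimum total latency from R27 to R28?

Shortest distances from R27:
R27: 0
R3: 3.6  (via R27)
R38: 4.5  (via R3)
R39: 5.1  (via R3)
R31: 5.2  (via R38)
R15: 7.5  (via R31)
R24: 11.1  (via R31)
R28: 15.5  (via R24)
Shortest route: R27–R3–R38–R31–R24–R28 = 15.5 ms.

15.5 ms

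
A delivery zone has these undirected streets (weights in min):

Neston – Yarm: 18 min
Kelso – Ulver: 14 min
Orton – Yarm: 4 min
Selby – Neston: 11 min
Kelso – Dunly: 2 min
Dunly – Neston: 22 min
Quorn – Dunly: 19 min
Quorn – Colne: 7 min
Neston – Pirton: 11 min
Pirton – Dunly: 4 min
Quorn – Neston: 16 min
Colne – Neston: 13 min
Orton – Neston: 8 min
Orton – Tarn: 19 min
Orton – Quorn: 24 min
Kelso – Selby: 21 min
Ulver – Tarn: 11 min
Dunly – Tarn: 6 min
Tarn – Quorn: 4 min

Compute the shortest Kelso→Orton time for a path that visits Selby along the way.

40 min

Shortest Kelso→Selby: Kelso → Selby = 21
Best Selby to Orton: Selby → Neston → Orton costing 19
Total via Selby: 21 + 19 = 40 min.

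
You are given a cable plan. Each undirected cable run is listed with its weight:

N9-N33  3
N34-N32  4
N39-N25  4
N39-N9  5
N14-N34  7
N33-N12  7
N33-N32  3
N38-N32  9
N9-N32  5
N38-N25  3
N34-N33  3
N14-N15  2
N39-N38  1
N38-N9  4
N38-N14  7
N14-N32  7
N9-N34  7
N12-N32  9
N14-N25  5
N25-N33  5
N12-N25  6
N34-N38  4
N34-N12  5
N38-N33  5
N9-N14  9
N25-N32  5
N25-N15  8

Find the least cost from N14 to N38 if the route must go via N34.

11

Shortest N14→N34: N14–N34 = 7
Shortest N34→N38: N34–N38 = 4
Total via N34: 7 + 4 = 11.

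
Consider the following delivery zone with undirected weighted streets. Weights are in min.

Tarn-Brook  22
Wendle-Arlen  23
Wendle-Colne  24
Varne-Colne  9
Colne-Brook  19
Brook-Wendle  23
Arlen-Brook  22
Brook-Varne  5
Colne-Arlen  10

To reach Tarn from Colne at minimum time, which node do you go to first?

Enumerating some paths:
Colne–Brook–Tarn: 19+22 = 41
Colne–Arlen–Brook–Tarn: 10+22+22 = 54
Colne–Varne–Brook–Tarn: 9+5+22 = 36
The minimum is 36 min via Colne–Varne–Brook–Tarn.
So from Colne the first move is to Varne.

Varne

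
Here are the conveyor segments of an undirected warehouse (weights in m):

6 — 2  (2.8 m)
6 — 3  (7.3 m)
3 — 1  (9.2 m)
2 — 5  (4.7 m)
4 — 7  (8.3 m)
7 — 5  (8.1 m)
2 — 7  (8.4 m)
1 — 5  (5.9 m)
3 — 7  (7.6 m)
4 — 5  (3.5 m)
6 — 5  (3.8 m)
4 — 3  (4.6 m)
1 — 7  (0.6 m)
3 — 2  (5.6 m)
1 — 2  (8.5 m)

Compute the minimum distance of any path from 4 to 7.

Settle nodes by increasing distance from 4:
4: 0
5: 3.5  (via 4)
3: 4.6  (via 4)
6: 7.3  (via 5)
2: 8.2  (via 5)
7: 8.3  (via 4)
Shortest route: 4–7 = 8.3 m.

8.3 m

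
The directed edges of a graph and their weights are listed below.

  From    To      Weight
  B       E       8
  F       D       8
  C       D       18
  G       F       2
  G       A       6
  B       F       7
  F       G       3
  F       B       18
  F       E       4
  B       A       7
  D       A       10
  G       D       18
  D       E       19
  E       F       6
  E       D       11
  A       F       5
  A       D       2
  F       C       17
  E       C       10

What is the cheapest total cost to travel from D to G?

Candidate routes:
D - E - F - G: 19+6+3 = 28
D - A - F - G: 10+5+3 = 18
The minimum is 18 via D - A - F - G.

18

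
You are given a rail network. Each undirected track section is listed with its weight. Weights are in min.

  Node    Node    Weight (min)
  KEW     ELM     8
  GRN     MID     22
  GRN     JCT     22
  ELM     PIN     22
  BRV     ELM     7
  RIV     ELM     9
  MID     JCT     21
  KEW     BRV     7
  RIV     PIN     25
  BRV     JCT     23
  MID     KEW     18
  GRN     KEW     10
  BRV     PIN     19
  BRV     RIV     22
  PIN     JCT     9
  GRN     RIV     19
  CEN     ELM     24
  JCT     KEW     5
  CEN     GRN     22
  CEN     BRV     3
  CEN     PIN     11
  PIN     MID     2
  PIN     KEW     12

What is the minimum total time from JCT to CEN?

15 min

Compare a few routes:
JCT → KEW → BRV → CEN: 5+7+3 = 15
JCT → PIN → CEN: 9+11 = 20
The minimum is 15 min via JCT → KEW → BRV → CEN.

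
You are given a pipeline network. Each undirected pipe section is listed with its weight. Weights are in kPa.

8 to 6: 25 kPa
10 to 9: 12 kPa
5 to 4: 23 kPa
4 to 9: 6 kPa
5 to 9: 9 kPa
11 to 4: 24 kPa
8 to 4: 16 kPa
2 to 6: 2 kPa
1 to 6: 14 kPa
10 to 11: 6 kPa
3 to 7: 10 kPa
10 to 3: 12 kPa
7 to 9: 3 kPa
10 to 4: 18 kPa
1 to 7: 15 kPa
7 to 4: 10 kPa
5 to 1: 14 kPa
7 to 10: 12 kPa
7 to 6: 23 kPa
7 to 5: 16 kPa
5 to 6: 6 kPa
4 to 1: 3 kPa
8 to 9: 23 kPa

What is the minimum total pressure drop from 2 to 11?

Candidate routes:
2 - 6 - 1 - 4 - 10 - 11: 2+14+3+18+6 = 43
2 - 6 - 5 - 9 - 10 - 11: 2+6+9+12+6 = 35
2 - 6 - 5 - 7 - 10 - 11: 2+6+16+12+6 = 42
2 - 6 - 5 - 9 - 7 - 10 - 11: 2+6+9+3+12+6 = 38
The minimum is 35 kPa via 2 - 6 - 5 - 9 - 10 - 11.

35 kPa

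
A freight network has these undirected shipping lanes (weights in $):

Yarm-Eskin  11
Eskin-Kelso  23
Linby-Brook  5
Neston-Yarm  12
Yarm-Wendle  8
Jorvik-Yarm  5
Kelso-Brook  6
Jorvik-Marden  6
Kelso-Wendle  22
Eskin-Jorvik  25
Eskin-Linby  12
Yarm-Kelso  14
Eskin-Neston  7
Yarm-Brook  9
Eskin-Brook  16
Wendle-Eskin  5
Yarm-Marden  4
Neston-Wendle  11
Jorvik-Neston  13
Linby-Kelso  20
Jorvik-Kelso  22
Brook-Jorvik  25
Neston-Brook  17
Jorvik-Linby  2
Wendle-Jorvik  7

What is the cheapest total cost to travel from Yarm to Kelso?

$14

Enumerating some paths:
Yarm–Brook–Kelso: 9+6 = 15
Yarm–Kelso: 14 = 14
The minimum is $14 via Yarm–Kelso.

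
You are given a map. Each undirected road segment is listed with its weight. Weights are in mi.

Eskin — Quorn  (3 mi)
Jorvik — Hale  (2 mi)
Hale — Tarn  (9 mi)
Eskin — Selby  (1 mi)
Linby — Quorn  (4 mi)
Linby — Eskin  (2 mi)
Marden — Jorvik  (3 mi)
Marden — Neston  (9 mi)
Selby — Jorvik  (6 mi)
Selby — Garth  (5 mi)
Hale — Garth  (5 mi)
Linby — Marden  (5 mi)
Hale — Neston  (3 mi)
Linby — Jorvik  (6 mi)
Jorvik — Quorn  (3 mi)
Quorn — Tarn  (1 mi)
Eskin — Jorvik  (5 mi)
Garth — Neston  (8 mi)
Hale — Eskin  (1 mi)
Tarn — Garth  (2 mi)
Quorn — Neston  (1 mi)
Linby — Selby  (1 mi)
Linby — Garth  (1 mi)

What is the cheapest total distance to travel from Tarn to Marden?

Compare a few routes:
Tarn - Quorn - Jorvik - Marden: 1+3+3 = 7
Tarn - Garth - Linby - Marden: 2+1+5 = 8
Cheapest is Tarn - Quorn - Jorvik - Marden at 7 mi.

7 mi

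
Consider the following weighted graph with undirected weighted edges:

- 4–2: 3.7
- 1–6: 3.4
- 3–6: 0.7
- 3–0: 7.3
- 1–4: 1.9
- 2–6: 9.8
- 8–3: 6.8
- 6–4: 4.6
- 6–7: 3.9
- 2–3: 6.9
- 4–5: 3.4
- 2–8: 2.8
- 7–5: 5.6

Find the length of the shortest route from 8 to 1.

8.4

Shortest distances from 8:
8: 0
2: 2.8  (via 8)
4: 6.5  (via 2)
3: 6.8  (via 8)
6: 7.5  (via 3)
1: 8.4  (via 4)
Shortest route: 8 → 2 → 4 → 1 = 8.4.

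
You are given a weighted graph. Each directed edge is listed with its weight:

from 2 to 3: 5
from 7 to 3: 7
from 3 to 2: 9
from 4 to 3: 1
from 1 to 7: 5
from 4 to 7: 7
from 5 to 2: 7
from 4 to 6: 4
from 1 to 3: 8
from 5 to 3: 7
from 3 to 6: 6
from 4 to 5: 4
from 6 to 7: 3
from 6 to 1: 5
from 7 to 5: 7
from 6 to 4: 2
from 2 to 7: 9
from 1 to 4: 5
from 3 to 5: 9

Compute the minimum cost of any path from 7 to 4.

15

Compare a few routes:
7 → 5 → 3 → 6 → 4: 7+7+6+2 = 22
7 → 3 → 6 → 4: 7+6+2 = 15
7 → 3 → 6 → 1 → 4: 7+6+5+5 = 23
Cheapest is 7 → 3 → 6 → 4 at 15.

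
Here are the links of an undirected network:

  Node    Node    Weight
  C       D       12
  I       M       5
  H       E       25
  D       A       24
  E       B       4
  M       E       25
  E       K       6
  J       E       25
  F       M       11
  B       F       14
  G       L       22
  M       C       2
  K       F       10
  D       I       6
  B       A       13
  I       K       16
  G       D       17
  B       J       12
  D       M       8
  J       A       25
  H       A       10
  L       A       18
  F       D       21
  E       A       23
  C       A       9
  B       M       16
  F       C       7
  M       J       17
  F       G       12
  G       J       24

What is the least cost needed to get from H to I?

Settle nodes by increasing distance from H:
H: 0
A: 10  (via H)
C: 19  (via A)
M: 21  (via C)
B: 23  (via A)
E: 25  (via H)
F: 26  (via C)
I: 26  (via M)
Shortest route: H → A → C → M → I = 26.

26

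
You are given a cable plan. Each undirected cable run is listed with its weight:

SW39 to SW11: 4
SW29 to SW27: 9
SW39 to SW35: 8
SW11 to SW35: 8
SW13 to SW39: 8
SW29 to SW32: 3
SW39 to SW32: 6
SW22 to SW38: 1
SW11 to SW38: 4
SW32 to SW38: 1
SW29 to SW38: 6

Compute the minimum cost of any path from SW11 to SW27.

17

Running Dijkstra from SW11:
SW11: 0
SW39: 4  (via SW11)
SW38: 4  (via SW11)
SW22: 5  (via SW38)
SW32: 5  (via SW38)
SW35: 8  (via SW11)
SW29: 8  (via SW32)
SW13: 12  (via SW39)
SW27: 17  (via SW29)
Shortest route: SW11–SW38–SW32–SW29–SW27 = 17.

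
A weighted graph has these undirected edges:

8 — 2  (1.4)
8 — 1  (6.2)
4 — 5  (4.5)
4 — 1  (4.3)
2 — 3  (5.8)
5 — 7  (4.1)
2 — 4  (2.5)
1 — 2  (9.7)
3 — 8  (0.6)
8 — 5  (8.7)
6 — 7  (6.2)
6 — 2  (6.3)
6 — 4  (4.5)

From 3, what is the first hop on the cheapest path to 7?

Compare a few routes:
3 → 8 → 5 → 7: 0.6+8.7+4.1 = 13.4
3 → 8 → 2 → 4 → 5 → 7: 0.6+1.4+2.5+4.5+4.1 = 13.1
3 → 8 → 2 → 6 → 7: 0.6+1.4+6.3+6.2 = 14.5
The minimum is 13.1 via 3 → 8 → 2 → 4 → 5 → 7.
So from 3 the first move is to 8.

8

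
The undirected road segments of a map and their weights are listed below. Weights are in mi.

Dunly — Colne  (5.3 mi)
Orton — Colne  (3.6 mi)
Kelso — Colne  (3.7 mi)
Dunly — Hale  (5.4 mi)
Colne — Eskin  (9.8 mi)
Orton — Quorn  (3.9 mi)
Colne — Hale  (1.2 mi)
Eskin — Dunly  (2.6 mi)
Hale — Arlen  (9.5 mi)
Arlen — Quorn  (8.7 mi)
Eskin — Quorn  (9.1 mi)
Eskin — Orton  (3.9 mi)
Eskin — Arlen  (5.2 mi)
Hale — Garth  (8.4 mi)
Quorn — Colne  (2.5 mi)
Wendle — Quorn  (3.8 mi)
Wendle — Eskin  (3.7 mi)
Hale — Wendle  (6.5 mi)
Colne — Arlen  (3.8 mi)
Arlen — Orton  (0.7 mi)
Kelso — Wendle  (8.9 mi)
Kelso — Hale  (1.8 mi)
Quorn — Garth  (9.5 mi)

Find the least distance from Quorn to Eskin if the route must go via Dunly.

10.4 mi

Shortest Quorn→Dunly: Quorn–Colne–Dunly = 7.8
Shortest Dunly→Eskin: Dunly–Eskin = 2.6
Total via Dunly: 7.8 + 2.6 = 10.4 mi.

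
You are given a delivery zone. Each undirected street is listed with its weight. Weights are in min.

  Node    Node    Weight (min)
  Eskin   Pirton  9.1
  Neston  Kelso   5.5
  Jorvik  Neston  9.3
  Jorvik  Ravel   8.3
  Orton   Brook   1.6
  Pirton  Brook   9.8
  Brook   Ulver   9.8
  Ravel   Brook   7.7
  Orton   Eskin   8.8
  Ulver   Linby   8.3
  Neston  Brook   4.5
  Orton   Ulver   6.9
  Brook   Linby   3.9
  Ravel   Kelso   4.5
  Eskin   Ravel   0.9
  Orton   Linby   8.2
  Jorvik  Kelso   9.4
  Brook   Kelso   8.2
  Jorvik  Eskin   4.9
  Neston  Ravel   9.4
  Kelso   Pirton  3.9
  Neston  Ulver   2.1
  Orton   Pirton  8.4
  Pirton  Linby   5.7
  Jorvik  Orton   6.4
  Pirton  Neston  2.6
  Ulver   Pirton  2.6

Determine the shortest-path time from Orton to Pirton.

Settle nodes by increasing distance from Orton:
Orton: 0
Brook: 1.6  (via Orton)
Linby: 5.5  (via Brook)
Neston: 6.1  (via Brook)
Jorvik: 6.4  (via Orton)
Ulver: 6.9  (via Orton)
Pirton: 8.4  (via Orton)
Shortest route: Orton–Pirton = 8.4 min.

8.4 min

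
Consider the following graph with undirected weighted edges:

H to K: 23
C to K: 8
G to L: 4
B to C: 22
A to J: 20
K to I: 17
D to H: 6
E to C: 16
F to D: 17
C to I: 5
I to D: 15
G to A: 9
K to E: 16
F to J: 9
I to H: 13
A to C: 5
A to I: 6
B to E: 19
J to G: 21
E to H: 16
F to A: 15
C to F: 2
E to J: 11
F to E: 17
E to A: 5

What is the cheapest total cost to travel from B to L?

Compare a few routes:
B - C - F - A - G - L: 22+2+15+9+4 = 52
B - C - I - A - G - L: 22+5+6+9+4 = 46
B - E - A - G - L: 19+5+9+4 = 37
B - C - A - G - L: 22+5+9+4 = 40
The minimum is 37 via B - E - A - G - L.

37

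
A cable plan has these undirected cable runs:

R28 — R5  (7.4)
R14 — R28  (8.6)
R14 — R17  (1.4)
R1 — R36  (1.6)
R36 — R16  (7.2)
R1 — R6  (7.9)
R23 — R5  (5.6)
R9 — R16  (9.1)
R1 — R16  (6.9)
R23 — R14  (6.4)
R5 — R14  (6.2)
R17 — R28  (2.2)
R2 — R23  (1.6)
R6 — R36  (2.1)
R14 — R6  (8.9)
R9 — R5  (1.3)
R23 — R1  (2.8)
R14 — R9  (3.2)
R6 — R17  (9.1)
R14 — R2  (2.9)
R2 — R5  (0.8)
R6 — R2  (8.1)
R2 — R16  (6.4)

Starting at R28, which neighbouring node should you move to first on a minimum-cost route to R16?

Compare a few routes:
R28 → R17 → R14 → R9 → R16: 2.2+1.4+3.2+9.1 = 15.9
R28 → R17 → R14 → R2 → R16: 2.2+1.4+2.9+6.4 = 12.9
R28 → R17 → R14 → R9 → R5 → R2 → R16: 2.2+1.4+3.2+1.3+0.8+6.4 = 15.3
R28 → R5 → R2 → R16: 7.4+0.8+6.4 = 14.6
Cheapest is R28 → R17 → R14 → R2 → R16 at 12.9.
So from R28 the first move is to R17.

R17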